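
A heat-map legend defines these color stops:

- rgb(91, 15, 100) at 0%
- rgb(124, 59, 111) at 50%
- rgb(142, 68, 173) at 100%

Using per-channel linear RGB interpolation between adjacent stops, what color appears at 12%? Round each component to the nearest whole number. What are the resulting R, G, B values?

(99, 26, 103)

12% lies between the 0% and 50% stops, so the local fraction is t = (12 − 0)/(50 − 0) = 12/50 ≈ 0.24.
R = 91 + 0.24 × (124 − 91) = 98.92 → 99
G = 15 + 0.24 × (59 − 15) = 25.56 → 26
B = 100 + 0.24 × (111 − 100) = 102.64 → 103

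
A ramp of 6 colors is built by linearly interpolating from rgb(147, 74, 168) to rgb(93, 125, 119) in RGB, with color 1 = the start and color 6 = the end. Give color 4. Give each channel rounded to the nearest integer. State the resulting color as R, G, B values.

(115, 105, 139)

With 6 swatches and endpoints inclusive, swatch 4 sits at t = (4 − 1)/(6 − 1) = 3/5 ≈ 0.6.
R = 147 + 0.6 × (93 − 147) = 114.6 → 115
G = 74 + 0.6 × (125 − 74) = 104.6 → 105
B = 168 + 0.6 × (119 − 168) = 138.6 → 139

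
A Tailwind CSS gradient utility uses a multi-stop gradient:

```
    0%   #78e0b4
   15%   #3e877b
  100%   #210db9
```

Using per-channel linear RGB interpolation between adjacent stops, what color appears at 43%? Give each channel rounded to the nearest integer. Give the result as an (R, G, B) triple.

43% lies between the 15% and 100% stops, so the local fraction is t = (43 − 15)/(100 − 15) = 28/85 ≈ 0.3294.
#3e877b → (62, 135, 123); #210db9 → (33, 13, 185).
R = 62 + 0.3294 × (33 − 62) = 52.447 → 52
G = 135 + 0.3294 × (13 − 135) = 94.813 → 95
B = 123 + 0.3294 × (185 − 123) = 143.423 → 143

(52, 95, 143)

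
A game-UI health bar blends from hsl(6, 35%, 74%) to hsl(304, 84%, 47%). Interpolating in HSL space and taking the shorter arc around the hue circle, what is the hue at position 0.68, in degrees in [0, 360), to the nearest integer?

Hue: 304 − 6 = 298°, but |298| > 180 so the shorter arc goes the other way: Δh = 298 − 360 = -62°.
H = 6 + 0.68 × (-62) = -36.16 → -36 → -36 mod 360 = 324°

324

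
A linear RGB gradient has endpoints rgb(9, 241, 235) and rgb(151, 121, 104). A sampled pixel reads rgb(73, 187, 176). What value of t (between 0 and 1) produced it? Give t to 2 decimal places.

0.45

Invert the lerp on the R channel (largest span, 142): t = (73 − 9) / (151 − 9) = 64/142 = 0.4507.
Check on G: (187 − 241)/(121 − 241) = 0.45 ✓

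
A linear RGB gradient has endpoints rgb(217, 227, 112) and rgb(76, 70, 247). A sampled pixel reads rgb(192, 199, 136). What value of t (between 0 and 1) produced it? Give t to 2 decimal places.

0.18

Invert the lerp on the G channel (largest span, 157): t = (199 − 227) / (70 − 227) = -28/-157 = 0.17834.
Check on R: (192 − 217)/(76 − 217) = 0.1773 ✓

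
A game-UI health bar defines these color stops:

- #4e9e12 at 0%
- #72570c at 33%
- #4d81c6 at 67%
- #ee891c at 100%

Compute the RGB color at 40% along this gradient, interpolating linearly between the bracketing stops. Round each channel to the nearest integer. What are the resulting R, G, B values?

(106, 96, 50)

40% lies between the 33% and 67% stops, so the local fraction is t = (40 − 33)/(67 − 33) = 7/34 ≈ 0.2059.
#72570c → (114, 87, 12); #4d81c6 → (77, 129, 198).
R = 114 + 0.2059 × (77 − 114) = 106.382 → 106
G = 87 + 0.2059 × (129 − 87) = 95.648 → 96
B = 12 + 0.2059 × (198 − 12) = 50.297 → 50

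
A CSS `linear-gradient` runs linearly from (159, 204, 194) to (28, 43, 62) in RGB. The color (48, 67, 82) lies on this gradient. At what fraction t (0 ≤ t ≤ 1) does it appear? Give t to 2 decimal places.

Invert the lerp on the G channel (largest span, 161): t = (67 − 204) / (43 − 204) = -137/-161 = 0.85093.
Check on R: (48 − 159)/(28 − 159) = 0.8473 ✓

0.85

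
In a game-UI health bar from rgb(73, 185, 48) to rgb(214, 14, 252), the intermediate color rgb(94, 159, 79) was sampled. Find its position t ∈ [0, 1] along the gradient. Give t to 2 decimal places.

Invert the lerp on the B channel (largest span, 204): t = (79 − 48) / (252 − 48) = 31/204 = 0.15196.
Check on R: (94 − 73)/(214 − 73) = 0.1489 ✓

0.15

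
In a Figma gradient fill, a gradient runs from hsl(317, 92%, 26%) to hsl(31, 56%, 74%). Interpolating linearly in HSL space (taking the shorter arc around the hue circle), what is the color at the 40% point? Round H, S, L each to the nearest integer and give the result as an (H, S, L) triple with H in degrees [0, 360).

(347, 78, 45)

Hue: 31 − 317 = -286°, but |-286| > 180 so the shorter arc goes the other way: Δh = -286 + 360 = 74°.
H = 317 + 0.4 × (74) = 346.6 → 347°
S = 92 + 0.4 × (56 − 92) = 77.6 → 78%
L = 26 + 0.4 × (74 − 26) = 45.2 → 45%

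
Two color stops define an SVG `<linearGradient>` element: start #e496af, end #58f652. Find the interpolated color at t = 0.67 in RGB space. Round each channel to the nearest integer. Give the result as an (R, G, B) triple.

#e496af → (228, 150, 175); #58f652 → (88, 246, 82).
R = 228 + 0.67 × (88 − 228) = 228 + 0.67 × -140 = 134.2 → 134
G = 150 + 0.67 × (246 − 150) = 150 + 0.67 × 96 = 214.32 → 214
B = 175 + 0.67 × (82 − 175) = 175 + 0.67 × -93 = 112.69 → 113
So the blended color is (134, 214, 113), about #86d671.

(134, 214, 113)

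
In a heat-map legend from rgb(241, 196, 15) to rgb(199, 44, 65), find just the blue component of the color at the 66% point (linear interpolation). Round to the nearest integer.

B = 15 + 0.66 × (65 − 15) = 48 → 48

48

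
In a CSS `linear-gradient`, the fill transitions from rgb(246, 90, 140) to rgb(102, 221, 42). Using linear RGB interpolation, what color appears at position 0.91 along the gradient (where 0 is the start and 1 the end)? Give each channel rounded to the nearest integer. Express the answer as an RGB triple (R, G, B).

(115, 209, 51)

R = 246 + 0.91 × (102 − 246) = 246 + 0.91 × -144 = 114.96 → 115
G = 90 + 0.91 × (221 − 90) = 90 + 0.91 × 131 = 209.21 → 209
B = 140 + 0.91 × (42 − 140) = 140 + 0.91 × -98 = 50.82 → 51
So the blended color is (115, 209, 51), about #73d133.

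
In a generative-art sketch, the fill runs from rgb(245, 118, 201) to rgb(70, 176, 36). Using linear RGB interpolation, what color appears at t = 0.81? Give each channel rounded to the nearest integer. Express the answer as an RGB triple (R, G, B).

R = 245 + 0.81 × (70 − 245) = 245 + 0.81 × -175 = 103.25 → 103
G = 118 + 0.81 × (176 − 118) = 118 + 0.81 × 58 = 164.98 → 165
B = 201 + 0.81 × (36 − 201) = 201 + 0.81 × -165 = 67.35 → 67
So the blended color is (103, 165, 67), about #67a543.

(103, 165, 67)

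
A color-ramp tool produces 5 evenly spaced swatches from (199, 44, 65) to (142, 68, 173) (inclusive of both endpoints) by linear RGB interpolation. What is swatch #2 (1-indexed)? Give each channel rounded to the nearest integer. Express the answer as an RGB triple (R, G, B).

(185, 50, 92)

With 5 swatches and endpoints inclusive, swatch 2 sits at t = (2 − 1)/(5 − 1) = 1/4 ≈ 0.25.
R = 199 + 0.25 × (142 − 199) = 184.75 → 185
G = 44 + 0.25 × (68 − 44) = 50 → 50
B = 65 + 0.25 × (173 − 65) = 92 → 92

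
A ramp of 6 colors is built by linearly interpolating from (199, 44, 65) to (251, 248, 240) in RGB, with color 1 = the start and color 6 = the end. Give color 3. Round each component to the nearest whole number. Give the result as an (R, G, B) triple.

(220, 126, 135)

With 6 swatches and endpoints inclusive, swatch 3 sits at t = (3 − 1)/(6 − 1) = 2/5 ≈ 0.4.
R = 199 + 0.4 × (251 − 199) = 219.8 → 220
G = 44 + 0.4 × (248 − 44) = 125.6 → 126
B = 65 + 0.4 × (240 − 65) = 135 → 135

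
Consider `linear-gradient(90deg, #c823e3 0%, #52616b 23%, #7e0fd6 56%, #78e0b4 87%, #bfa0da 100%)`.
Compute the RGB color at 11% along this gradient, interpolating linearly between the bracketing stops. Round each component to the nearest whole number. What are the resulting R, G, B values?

11% lies between the 0% and 23% stops, so the local fraction is t = (11 − 0)/(23 − 0) = 11/23 ≈ 0.4783.
#c823e3 → (200, 35, 227); #52616b → (82, 97, 107).
R = 200 + 0.4783 × (82 − 200) = 143.561 → 144
G = 35 + 0.4783 × (97 − 35) = 64.655 → 65
B = 227 + 0.4783 × (107 − 227) = 169.604 → 170

(144, 65, 170)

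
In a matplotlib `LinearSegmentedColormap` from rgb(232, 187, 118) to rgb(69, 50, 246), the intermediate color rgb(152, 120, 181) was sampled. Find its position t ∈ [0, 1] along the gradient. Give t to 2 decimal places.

0.49

Invert the lerp on the R channel (largest span, 163): t = (152 − 232) / (69 − 232) = -80/-163 = 0.4908.
Check on G: (120 − 187)/(50 − 187) = 0.4891 ✓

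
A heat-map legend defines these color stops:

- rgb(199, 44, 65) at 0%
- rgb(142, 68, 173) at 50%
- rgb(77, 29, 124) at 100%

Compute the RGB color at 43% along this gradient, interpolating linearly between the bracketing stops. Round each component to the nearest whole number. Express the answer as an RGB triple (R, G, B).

(150, 65, 158)

43% lies between the 0% and 50% stops, so the local fraction is t = (43 − 0)/(50 − 0) = 43/50 ≈ 0.86.
R = 199 + 0.86 × (142 − 199) = 149.98 → 150
G = 44 + 0.86 × (68 − 44) = 64.64 → 65
B = 65 + 0.86 × (173 − 65) = 157.88 → 158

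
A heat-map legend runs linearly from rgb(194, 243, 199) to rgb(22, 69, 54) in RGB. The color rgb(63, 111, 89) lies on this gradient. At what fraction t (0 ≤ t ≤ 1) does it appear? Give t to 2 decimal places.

Invert the lerp on the G channel (largest span, 174): t = (111 − 243) / (69 − 243) = -132/-174 = 0.75862.
Check on R: (63 − 194)/(22 − 194) = 0.7616 ✓

0.76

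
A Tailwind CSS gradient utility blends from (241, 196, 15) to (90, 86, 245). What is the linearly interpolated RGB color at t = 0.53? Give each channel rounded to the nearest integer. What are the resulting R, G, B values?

(161, 138, 137)

R = 241 + 0.53 × (90 − 241) = 241 + 0.53 × -151 = 160.97 → 161
G = 196 + 0.53 × (86 − 196) = 196 + 0.53 × -110 = 137.7 → 138
B = 15 + 0.53 × (245 − 15) = 15 + 0.53 × 230 = 136.9 → 137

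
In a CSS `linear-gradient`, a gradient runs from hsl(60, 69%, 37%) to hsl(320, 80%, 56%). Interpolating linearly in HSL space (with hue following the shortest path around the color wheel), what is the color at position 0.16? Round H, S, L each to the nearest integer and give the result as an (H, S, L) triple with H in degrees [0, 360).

Hue: 320 − 60 = 260°, but |260| > 180 so the shorter arc goes the other way: Δh = 260 − 360 = -100°.
H = 60 + 0.16 × (-100) = 44 → 44°
S = 69 + 0.16 × (80 − 69) = 70.76 → 71%
L = 37 + 0.16 × (56 − 37) = 40.04 → 40%

(44, 71, 40)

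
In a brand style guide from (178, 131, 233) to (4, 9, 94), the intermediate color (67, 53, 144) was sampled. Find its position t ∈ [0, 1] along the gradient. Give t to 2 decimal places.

0.64

Invert the lerp on the R channel (largest span, 174): t = (67 − 178) / (4 − 178) = -111/-174 = 0.63793.
Check on G: (53 − 131)/(9 − 131) = 0.6393 ✓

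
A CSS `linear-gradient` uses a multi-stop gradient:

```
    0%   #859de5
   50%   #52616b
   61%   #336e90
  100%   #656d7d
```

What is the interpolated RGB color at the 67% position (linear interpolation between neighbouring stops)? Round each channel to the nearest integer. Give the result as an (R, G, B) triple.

67% lies between the 61% and 100% stops, so the local fraction is t = (67 − 61)/(100 − 61) = 6/39 ≈ 0.1538.
#336e90 → (51, 110, 144); #656d7d → (101, 109, 125).
R = 51 + 0.1538 × (101 − 51) = 58.69 → 59
G = 110 + 0.1538 × (109 − 110) = 109.846 → 110
B = 144 + 0.1538 × (125 − 144) = 141.078 → 141

(59, 110, 141)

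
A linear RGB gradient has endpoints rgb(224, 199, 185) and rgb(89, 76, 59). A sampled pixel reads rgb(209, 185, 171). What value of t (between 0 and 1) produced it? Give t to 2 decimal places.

Invert the lerp on the R channel (largest span, 135): t = (209 − 224) / (89 − 224) = -15/-135 = 0.11111.
Check on G: (185 − 199)/(76 − 199) = 0.1138 ✓

0.11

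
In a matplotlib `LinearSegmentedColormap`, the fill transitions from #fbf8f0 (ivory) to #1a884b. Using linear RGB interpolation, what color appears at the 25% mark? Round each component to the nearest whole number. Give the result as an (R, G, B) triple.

#fbf8f0 → (251, 248, 240); #1a884b → (26, 136, 75).
25% corresponds to t = 0.25.
R = 251 + 0.25 × (26 − 251) = 251 + 0.25 × -225 = 194.75 → 195
G = 248 + 0.25 × (136 − 248) = 248 + 0.25 × -112 = 220 → 220
B = 240 + 0.25 × (75 − 240) = 240 + 0.25 × -165 = 198.75 → 199
So the blended color is (195, 220, 199), about #c3dcc7.

(195, 220, 199)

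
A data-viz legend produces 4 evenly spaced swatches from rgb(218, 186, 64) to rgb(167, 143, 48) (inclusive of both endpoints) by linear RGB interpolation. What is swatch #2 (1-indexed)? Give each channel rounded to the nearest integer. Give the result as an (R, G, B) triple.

With 4 swatches and endpoints inclusive, swatch 2 sits at t = (2 − 1)/(4 − 1) = 1/3 ≈ 0.3333.
R = 218 + 0.3333 × (167 − 218) = 201.002 → 201
G = 186 + 0.3333 × (143 − 186) = 171.668 → 172
B = 64 + 0.3333 × (48 − 64) = 58.667 → 59

(201, 172, 59)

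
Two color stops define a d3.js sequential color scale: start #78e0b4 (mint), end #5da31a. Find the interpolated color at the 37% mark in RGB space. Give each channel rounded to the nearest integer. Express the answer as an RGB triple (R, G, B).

#78e0b4 → (120, 224, 180); #5da31a → (93, 163, 26).
37% corresponds to t = 0.37.
R = 120 + 0.37 × (93 − 120) = 120 + 0.37 × -27 = 110.01 → 110
G = 224 + 0.37 × (163 − 224) = 224 + 0.37 × -61 = 201.43 → 201
B = 180 + 0.37 × (26 − 180) = 180 + 0.37 × -154 = 123.02 → 123
So the blended color is (110, 201, 123), about #6ec97b.

(110, 201, 123)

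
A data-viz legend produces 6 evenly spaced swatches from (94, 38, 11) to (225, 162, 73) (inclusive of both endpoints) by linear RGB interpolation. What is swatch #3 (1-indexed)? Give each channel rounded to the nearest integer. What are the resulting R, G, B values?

(146, 88, 36)

With 6 swatches and endpoints inclusive, swatch 3 sits at t = (3 − 1)/(6 − 1) = 2/5 ≈ 0.4.
R = 94 + 0.4 × (225 − 94) = 146.4 → 146
G = 38 + 0.4 × (162 − 38) = 87.6 → 88
B = 11 + 0.4 × (73 − 11) = 35.8 → 36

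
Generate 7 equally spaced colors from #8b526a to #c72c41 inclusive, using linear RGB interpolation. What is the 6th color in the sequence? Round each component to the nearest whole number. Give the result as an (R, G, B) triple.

With 7 swatches and endpoints inclusive, swatch 6 sits at t = (6 − 1)/(7 − 1) = 5/6 ≈ 0.8333.
#8b526a → (139, 82, 106); #c72c41 → (199, 44, 65).
R = 139 + 0.8333 × (199 − 139) = 188.998 → 189
G = 82 + 0.8333 × (44 − 82) = 50.335 → 50
B = 106 + 0.8333 × (65 − 106) = 71.835 → 72

(189, 50, 72)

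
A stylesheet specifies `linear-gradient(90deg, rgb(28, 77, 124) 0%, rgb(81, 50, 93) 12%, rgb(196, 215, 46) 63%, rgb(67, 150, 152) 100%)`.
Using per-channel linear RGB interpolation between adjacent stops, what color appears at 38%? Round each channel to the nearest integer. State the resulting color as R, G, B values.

(140, 134, 69)

38% lies between the 12% and 63% stops, so the local fraction is t = (38 − 12)/(63 − 12) = 26/51 ≈ 0.5098.
R = 81 + 0.5098 × (196 − 81) = 139.627 → 140
G = 50 + 0.5098 × (215 − 50) = 134.117 → 134
B = 93 + 0.5098 × (46 − 93) = 69.039 → 69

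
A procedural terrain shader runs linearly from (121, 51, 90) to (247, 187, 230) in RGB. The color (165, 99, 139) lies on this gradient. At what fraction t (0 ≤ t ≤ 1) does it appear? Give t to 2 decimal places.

0.35

Invert the lerp on the B channel (largest span, 140): t = (139 − 90) / (230 − 90) = 49/140 = 0.35.
Check on R: (165 − 121)/(247 − 121) = 0.3492 ✓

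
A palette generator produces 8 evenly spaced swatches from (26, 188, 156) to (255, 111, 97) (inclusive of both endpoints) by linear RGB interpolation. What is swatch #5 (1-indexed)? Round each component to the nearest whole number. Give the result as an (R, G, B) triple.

With 8 swatches and endpoints inclusive, swatch 5 sits at t = (5 − 1)/(8 − 1) = 4/7 ≈ 0.5714.
R = 26 + 0.5714 × (255 − 26) = 156.851 → 157
G = 188 + 0.5714 × (111 − 188) = 144.002 → 144
B = 156 + 0.5714 × (97 − 156) = 122.287 → 122

(157, 144, 122)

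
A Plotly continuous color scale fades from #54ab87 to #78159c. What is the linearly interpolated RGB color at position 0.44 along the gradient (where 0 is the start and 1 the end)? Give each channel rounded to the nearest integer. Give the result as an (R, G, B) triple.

(100, 105, 144)

#54ab87 → (84, 171, 135); #78159c → (120, 21, 156).
R = 84 + 0.44 × (120 − 84) = 84 + 0.44 × 36 = 99.84 → 100
G = 171 + 0.44 × (21 − 171) = 171 + 0.44 × -150 = 105 → 105
B = 135 + 0.44 × (156 − 135) = 135 + 0.44 × 21 = 144.24 → 144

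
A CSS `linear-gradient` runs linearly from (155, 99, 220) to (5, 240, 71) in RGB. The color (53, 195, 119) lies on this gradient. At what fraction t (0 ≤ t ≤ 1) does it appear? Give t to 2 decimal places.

0.68

Invert the lerp on the R channel (largest span, 150): t = (53 − 155) / (5 − 155) = -102/-150 = 0.68.
Check on G: (195 − 99)/(240 − 99) = 0.6809 ✓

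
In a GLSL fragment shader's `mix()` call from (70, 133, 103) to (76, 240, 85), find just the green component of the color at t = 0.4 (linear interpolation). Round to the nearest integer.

176

G = 133 + 0.4 × (240 − 133) = 175.8 → 176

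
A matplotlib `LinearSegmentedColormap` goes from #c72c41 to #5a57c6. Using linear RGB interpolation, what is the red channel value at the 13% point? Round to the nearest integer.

185

R₁ = 199 (from #c72c41), R₂ = 90 (from #5a57c6).
R = 199 + 0.13 × (90 − 199) = 184.83 → 185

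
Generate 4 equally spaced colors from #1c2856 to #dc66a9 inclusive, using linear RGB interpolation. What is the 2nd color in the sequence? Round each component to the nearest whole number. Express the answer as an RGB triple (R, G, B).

(92, 61, 114)

With 4 swatches and endpoints inclusive, swatch 2 sits at t = (2 − 1)/(4 − 1) = 1/3 ≈ 0.3333.
#1c2856 → (28, 40, 86); #dc66a9 → (220, 102, 169).
R = 28 + 0.3333 × (220 − 28) = 91.994 → 92
G = 40 + 0.3333 × (102 − 40) = 60.665 → 61
B = 86 + 0.3333 × (169 − 86) = 113.664 → 114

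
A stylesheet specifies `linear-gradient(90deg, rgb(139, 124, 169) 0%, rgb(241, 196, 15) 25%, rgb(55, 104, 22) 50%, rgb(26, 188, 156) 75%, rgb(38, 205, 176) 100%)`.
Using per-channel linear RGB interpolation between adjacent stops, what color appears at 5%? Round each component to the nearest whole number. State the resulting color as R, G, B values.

(159, 138, 138)

5% lies between the 0% and 25% stops, so the local fraction is t = (5 − 0)/(25 − 0) = 5/25 ≈ 0.2.
R = 139 + 0.2 × (241 − 139) = 159.4 → 159
G = 124 + 0.2 × (196 − 124) = 138.4 → 138
B = 169 + 0.2 × (15 − 169) = 138.2 → 138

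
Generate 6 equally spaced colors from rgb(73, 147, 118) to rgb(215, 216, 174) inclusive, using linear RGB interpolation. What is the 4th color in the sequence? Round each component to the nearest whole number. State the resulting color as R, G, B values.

With 6 swatches and endpoints inclusive, swatch 4 sits at t = (4 − 1)/(6 − 1) = 3/5 ≈ 0.6.
R = 73 + 0.6 × (215 − 73) = 158.2 → 158
G = 147 + 0.6 × (216 − 147) = 188.4 → 188
B = 118 + 0.6 × (174 − 118) = 151.6 → 152

(158, 188, 152)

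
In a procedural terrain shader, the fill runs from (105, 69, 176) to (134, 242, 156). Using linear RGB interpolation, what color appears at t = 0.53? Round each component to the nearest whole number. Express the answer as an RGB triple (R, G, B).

(120, 161, 165)

R = 105 + 0.53 × (134 − 105) = 105 + 0.53 × 29 = 120.37 → 120
G = 69 + 0.53 × (242 − 69) = 69 + 0.53 × 173 = 160.69 → 161
B = 176 + 0.53 × (156 − 176) = 176 + 0.53 × -20 = 165.4 → 165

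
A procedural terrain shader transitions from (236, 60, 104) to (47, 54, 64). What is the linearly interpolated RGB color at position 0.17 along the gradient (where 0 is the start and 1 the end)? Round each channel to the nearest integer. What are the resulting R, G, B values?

(204, 59, 97)

R = 236 + 0.17 × (47 − 236) = 236 + 0.17 × -189 = 203.87 → 204
G = 60 + 0.17 × (54 − 60) = 60 + 0.17 × -6 = 58.98 → 59
B = 104 + 0.17 × (64 − 104) = 104 + 0.17 × -40 = 97.2 → 97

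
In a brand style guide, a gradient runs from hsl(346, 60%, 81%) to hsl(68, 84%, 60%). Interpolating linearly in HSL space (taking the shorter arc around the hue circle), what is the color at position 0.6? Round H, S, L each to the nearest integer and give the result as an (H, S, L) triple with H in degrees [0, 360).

(35, 74, 68)

Hue: 68 − 346 = -278°, but |-278| > 180 so the shorter arc goes the other way: Δh = -278 + 360 = 82°.
H = 346 + 0.6 × (82) = 395.2 → 395 → 395 mod 360 = 35°
S = 60 + 0.6 × (84 − 60) = 74.4 → 74%
L = 81 + 0.6 × (60 − 81) = 68.4 → 68%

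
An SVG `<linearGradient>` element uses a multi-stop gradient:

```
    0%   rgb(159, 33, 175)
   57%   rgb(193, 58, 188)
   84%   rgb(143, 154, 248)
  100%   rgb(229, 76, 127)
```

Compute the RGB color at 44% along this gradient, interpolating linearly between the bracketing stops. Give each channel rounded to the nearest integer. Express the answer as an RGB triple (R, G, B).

44% lies between the 0% and 57% stops, so the local fraction is t = (44 − 0)/(57 − 0) = 44/57 ≈ 0.7719.
R = 159 + 0.7719 × (193 − 159) = 185.245 → 185
G = 33 + 0.7719 × (58 − 33) = 52.297 → 52
B = 175 + 0.7719 × (188 − 175) = 185.035 → 185

(185, 52, 185)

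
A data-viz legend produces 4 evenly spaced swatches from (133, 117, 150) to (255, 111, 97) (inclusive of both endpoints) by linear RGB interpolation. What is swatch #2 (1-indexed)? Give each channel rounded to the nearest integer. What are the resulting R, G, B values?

With 4 swatches and endpoints inclusive, swatch 2 sits at t = (2 − 1)/(4 − 1) = 1/3 ≈ 0.3333.
R = 133 + 0.3333 × (255 − 133) = 173.663 → 174
G = 117 + 0.3333 × (111 − 117) = 115 → 115
B = 150 + 0.3333 × (97 − 150) = 132.335 → 132

(174, 115, 132)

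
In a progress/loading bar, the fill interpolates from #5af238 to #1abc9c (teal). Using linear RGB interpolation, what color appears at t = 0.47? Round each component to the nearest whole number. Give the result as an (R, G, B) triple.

#5af238 → (90, 242, 56); #1abc9c → (26, 188, 156).
R = 90 + 0.47 × (26 − 90) = 90 + 0.47 × -64 = 59.92 → 60
G = 242 + 0.47 × (188 − 242) = 242 + 0.47 × -54 = 216.62 → 217
B = 56 + 0.47 × (156 − 56) = 56 + 0.47 × 100 = 103 → 103
So the blended color is (60, 217, 103), about #3cd967.

(60, 217, 103)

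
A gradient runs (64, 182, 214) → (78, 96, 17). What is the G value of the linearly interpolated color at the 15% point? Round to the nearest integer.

169

G = 182 + 0.15 × (96 − 182) = 169.1 → 169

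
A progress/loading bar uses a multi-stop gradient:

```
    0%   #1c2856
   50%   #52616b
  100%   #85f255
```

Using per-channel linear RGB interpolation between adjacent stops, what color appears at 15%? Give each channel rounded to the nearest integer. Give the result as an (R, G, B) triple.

15% lies between the 0% and 50% stops, so the local fraction is t = (15 − 0)/(50 − 0) = 15/50 ≈ 0.3.
#1c2856 → (28, 40, 86); #52616b → (82, 97, 107).
R = 28 + 0.3 × (82 − 28) = 44.2 → 44
G = 40 + 0.3 × (97 − 40) = 57.1 → 57
B = 86 + 0.3 × (107 − 86) = 92.3 → 92

(44, 57, 92)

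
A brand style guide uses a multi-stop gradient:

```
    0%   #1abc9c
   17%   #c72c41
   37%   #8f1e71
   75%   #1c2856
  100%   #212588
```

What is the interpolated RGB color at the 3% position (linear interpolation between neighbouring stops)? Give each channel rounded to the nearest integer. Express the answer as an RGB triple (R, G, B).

3% lies between the 0% and 17% stops, so the local fraction is t = (3 − 0)/(17 − 0) = 3/17 ≈ 0.1765.
#1abc9c → (26, 188, 156); #c72c41 → (199, 44, 65).
R = 26 + 0.1765 × (199 − 26) = 56.534 → 57
G = 188 + 0.1765 × (44 − 188) = 162.584 → 163
B = 156 + 0.1765 × (65 − 156) = 139.939 → 140

(57, 163, 140)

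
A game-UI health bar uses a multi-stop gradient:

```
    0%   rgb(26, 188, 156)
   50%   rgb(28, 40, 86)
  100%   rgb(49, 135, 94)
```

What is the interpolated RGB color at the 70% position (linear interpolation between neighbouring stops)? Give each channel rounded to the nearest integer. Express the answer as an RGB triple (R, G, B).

70% lies between the 50% and 100% stops, so the local fraction is t = (70 − 50)/(100 − 50) = 20/50 ≈ 0.4.
R = 28 + 0.4 × (49 − 28) = 36.4 → 36
G = 40 + 0.4 × (135 − 40) = 78 → 78
B = 86 + 0.4 × (94 − 86) = 89.2 → 89

(36, 78, 89)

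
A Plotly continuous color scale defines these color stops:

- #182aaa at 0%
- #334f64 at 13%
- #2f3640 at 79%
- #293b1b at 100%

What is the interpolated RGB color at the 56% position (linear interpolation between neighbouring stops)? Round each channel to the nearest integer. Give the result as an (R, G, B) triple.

56% lies between the 13% and 79% stops, so the local fraction is t = (56 − 13)/(79 − 13) = 43/66 ≈ 0.6515.
#334f64 → (51, 79, 100); #2f3640 → (47, 54, 64).
R = 51 + 0.6515 × (47 − 51) = 48.394 → 48
G = 79 + 0.6515 × (54 − 79) = 62.713 → 63
B = 100 + 0.6515 × (64 − 100) = 76.546 → 77

(48, 63, 77)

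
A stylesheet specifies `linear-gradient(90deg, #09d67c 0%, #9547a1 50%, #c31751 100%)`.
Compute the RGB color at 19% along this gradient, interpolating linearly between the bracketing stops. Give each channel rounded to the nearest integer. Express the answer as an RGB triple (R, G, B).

(62, 160, 138)

19% lies between the 0% and 50% stops, so the local fraction is t = (19 − 0)/(50 − 0) = 19/50 ≈ 0.38.
#09d67c → (9, 214, 124); #9547a1 → (149, 71, 161).
R = 9 + 0.38 × (149 − 9) = 62.2 → 62
G = 214 + 0.38 × (71 − 214) = 159.66 → 160
B = 124 + 0.38 × (161 − 124) = 138.06 → 138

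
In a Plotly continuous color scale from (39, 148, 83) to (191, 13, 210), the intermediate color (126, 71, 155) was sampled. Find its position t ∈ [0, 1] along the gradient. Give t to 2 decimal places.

Invert the lerp on the R channel (largest span, 152): t = (126 − 39) / (191 − 39) = 87/152 = 0.57237.
Check on G: (71 − 148)/(13 − 148) = 0.5704 ✓

0.57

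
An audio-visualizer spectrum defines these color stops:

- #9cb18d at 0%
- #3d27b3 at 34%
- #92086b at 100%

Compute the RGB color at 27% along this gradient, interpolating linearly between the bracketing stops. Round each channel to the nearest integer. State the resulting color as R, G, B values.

27% lies between the 0% and 34% stops, so the local fraction is t = (27 − 0)/(34 − 0) = 27/34 ≈ 0.7941.
#9cb18d → (156, 177, 141); #3d27b3 → (61, 39, 179).
R = 156 + 0.7941 × (61 − 156) = 80.56 → 81
G = 177 + 0.7941 × (39 − 177) = 67.414 → 67
B = 141 + 0.7941 × (179 − 141) = 171.176 → 171

(81, 67, 171)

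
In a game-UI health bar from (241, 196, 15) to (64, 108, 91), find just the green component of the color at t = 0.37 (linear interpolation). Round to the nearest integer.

163

G = 196 + 0.37 × (108 − 196) = 163.44 → 163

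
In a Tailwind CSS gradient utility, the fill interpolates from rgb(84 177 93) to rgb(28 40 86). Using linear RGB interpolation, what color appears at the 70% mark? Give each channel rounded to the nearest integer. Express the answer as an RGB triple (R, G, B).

70% corresponds to t = 0.7.
R = 84 + 0.7 × (28 − 84) = 84 + 0.7 × -56 = 44.8 → 45
G = 177 + 0.7 × (40 − 177) = 177 + 0.7 × -137 = 81.1 → 81
B = 93 + 0.7 × (86 − 93) = 93 + 0.7 × -7 = 88.1 → 88
So the blended color is (45, 81, 88), about #2d5158.

(45, 81, 88)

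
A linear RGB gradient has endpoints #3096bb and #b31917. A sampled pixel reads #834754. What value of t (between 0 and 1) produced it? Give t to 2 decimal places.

0.63

Invert the lerp on the B channel (largest span, 164): t = (84 − 187) / (23 − 187) = -103/-164 = 0.62805.
Check on R: (131 − 48)/(179 − 48) = 0.6336 ✓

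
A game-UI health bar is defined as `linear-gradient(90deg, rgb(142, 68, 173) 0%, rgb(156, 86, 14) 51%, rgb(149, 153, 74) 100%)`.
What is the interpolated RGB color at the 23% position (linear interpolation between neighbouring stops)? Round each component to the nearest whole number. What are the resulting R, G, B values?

(148, 76, 101)

23% lies between the 0% and 51% stops, so the local fraction is t = (23 − 0)/(51 − 0) = 23/51 ≈ 0.451.
R = 142 + 0.451 × (156 − 142) = 148.314 → 148
G = 68 + 0.451 × (86 − 68) = 76.118 → 76
B = 173 + 0.451 × (14 − 173) = 101.291 → 101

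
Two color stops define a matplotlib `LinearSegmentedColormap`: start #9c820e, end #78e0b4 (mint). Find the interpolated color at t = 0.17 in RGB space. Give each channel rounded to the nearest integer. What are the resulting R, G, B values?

#9c820e → (156, 130, 14); #78e0b4 → (120, 224, 180).
R = 156 + 0.17 × (120 − 156) = 156 + 0.17 × -36 = 149.88 → 150
G = 130 + 0.17 × (224 − 130) = 130 + 0.17 × 94 = 145.98 → 146
B = 14 + 0.17 × (180 − 14) = 14 + 0.17 × 166 = 42.22 → 42

(150, 146, 42)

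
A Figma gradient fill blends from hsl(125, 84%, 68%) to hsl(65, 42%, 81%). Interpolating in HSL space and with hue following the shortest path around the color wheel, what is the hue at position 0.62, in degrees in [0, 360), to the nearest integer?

Hue arc: Δh = 65 − 125 = -60° (|Δh| ≤ 180, already the shorter path).
H = 125 + 0.62 × (-60) = 87.8 → 88°

88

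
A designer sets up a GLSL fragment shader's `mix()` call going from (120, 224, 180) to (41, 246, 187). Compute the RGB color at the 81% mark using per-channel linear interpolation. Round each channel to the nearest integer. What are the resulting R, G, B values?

81% corresponds to t = 0.81.
R = 120 + 0.81 × (41 − 120) = 120 + 0.81 × -79 = 56.01 → 56
G = 224 + 0.81 × (246 − 224) = 224 + 0.81 × 22 = 241.82 → 242
B = 180 + 0.81 × (187 − 180) = 180 + 0.81 × 7 = 185.67 → 186

(56, 242, 186)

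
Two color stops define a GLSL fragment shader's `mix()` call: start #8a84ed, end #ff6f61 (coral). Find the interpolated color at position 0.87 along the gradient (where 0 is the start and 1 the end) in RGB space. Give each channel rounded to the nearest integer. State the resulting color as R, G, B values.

#8a84ed → (138, 132, 237); #ff6f61 → (255, 111, 97).
R = 138 + 0.87 × (255 − 138) = 138 + 0.87 × 117 = 239.79 → 240
G = 132 + 0.87 × (111 − 132) = 132 + 0.87 × -21 = 113.73 → 114
B = 237 + 0.87 × (97 − 237) = 237 + 0.87 × -140 = 115.2 → 115
So the blended color is (240, 114, 115), about #f07273.

(240, 114, 115)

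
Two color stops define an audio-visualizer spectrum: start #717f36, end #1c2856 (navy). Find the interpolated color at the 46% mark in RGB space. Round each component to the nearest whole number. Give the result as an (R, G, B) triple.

(74, 87, 69)

#717f36 → (113, 127, 54); #1c2856 → (28, 40, 86).
46% corresponds to t = 0.46.
R = 113 + 0.46 × (28 − 113) = 113 + 0.46 × -85 = 73.9 → 74
G = 127 + 0.46 × (40 − 127) = 127 + 0.46 × -87 = 86.98 → 87
B = 54 + 0.46 × (86 − 54) = 54 + 0.46 × 32 = 68.72 → 69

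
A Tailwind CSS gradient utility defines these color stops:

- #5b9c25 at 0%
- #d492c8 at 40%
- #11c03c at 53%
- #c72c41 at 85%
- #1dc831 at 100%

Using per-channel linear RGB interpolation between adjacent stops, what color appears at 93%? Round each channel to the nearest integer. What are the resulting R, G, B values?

93% lies between the 85% and 100% stops, so the local fraction is t = (93 − 85)/(100 − 85) = 8/15 ≈ 0.5333.
#c72c41 → (199, 44, 65); #1dc831 → (29, 200, 49).
R = 199 + 0.5333 × (29 − 199) = 108.339 → 108
G = 44 + 0.5333 × (200 − 44) = 127.195 → 127
B = 65 + 0.5333 × (49 − 65) = 56.467 → 56

(108, 127, 56)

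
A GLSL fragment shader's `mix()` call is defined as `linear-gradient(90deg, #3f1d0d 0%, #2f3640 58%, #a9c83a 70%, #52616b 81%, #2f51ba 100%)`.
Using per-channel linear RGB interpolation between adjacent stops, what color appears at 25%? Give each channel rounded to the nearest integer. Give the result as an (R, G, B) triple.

25% lies between the 0% and 58% stops, so the local fraction is t = (25 − 0)/(58 − 0) = 25/58 ≈ 0.431.
#3f1d0d → (63, 29, 13); #2f3640 → (47, 54, 64).
R = 63 + 0.431 × (47 − 63) = 56.104 → 56
G = 29 + 0.431 × (54 − 29) = 39.775 → 40
B = 13 + 0.431 × (64 − 13) = 34.981 → 35

(56, 40, 35)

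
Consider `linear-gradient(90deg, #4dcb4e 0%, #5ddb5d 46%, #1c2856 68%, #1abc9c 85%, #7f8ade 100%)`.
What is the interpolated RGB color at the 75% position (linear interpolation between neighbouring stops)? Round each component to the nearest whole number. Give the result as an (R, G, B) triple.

75% lies between the 68% and 85% stops, so the local fraction is t = (75 − 68)/(85 − 68) = 7/17 ≈ 0.4118.
#1c2856 → (28, 40, 86); #1abc9c → (26, 188, 156).
R = 28 + 0.4118 × (26 − 28) = 27.176 → 27
G = 40 + 0.4118 × (188 − 40) = 100.946 → 101
B = 86 + 0.4118 × (156 − 86) = 114.826 → 115

(27, 101, 115)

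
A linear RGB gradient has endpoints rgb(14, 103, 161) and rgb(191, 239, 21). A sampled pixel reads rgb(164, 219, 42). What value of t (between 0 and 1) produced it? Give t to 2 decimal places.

Invert the lerp on the R channel (largest span, 177): t = (164 − 14) / (191 − 14) = 150/177 = 0.84746.
Check on G: (219 − 103)/(239 − 103) = 0.8529 ✓

0.85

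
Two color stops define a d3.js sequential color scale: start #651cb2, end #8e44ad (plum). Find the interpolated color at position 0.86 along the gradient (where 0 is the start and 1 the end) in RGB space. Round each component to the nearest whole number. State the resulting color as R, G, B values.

#651cb2 → (101, 28, 178); #8e44ad → (142, 68, 173).
R = 101 + 0.86 × (142 − 101) = 101 + 0.86 × 41 = 136.26 → 136
G = 28 + 0.86 × (68 − 28) = 28 + 0.86 × 40 = 62.4 → 62
B = 178 + 0.86 × (173 − 178) = 178 + 0.86 × -5 = 173.7 → 174
So the blended color is (136, 62, 174), about #883eae.

(136, 62, 174)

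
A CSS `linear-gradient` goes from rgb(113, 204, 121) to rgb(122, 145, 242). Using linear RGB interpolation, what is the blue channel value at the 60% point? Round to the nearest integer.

B = 121 + 0.6 × (242 − 121) = 193.6 → 194

194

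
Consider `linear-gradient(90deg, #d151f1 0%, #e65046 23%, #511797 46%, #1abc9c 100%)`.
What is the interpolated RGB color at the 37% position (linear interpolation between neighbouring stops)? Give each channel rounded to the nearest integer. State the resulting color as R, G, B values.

(139, 45, 119)

37% lies between the 23% and 46% stops, so the local fraction is t = (37 − 23)/(46 − 23) = 14/23 ≈ 0.6087.
#e65046 → (230, 80, 70); #511797 → (81, 23, 151).
R = 230 + 0.6087 × (81 − 230) = 139.304 → 139
G = 80 + 0.6087 × (23 − 80) = 45.304 → 45
B = 70 + 0.6087 × (151 − 70) = 119.305 → 119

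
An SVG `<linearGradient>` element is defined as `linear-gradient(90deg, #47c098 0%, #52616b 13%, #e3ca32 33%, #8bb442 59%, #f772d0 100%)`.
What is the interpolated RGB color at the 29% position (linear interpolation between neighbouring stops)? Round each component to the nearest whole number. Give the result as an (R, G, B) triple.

(198, 181, 61)

29% lies between the 13% and 33% stops, so the local fraction is t = (29 − 13)/(33 − 13) = 16/20 ≈ 0.8.
#52616b → (82, 97, 107); #e3ca32 → (227, 202, 50).
R = 82 + 0.8 × (227 − 82) = 198 → 198
G = 97 + 0.8 × (202 − 97) = 181 → 181
B = 107 + 0.8 × (50 − 107) = 61.4 → 61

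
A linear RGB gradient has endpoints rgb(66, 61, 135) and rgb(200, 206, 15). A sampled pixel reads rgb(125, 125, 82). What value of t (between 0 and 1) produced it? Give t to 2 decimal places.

0.44

Invert the lerp on the G channel (largest span, 145): t = (125 − 61) / (206 − 61) = 64/145 = 0.44138.
Check on R: (125 − 66)/(200 − 66) = 0.4403 ✓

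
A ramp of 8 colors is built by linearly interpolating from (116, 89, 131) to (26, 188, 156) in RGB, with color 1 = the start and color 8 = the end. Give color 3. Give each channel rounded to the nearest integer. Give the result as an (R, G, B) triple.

With 8 swatches and endpoints inclusive, swatch 3 sits at t = (3 − 1)/(8 − 1) = 2/7 ≈ 0.2857.
R = 116 + 0.2857 × (26 − 116) = 90.287 → 90
G = 89 + 0.2857 × (188 − 89) = 117.284 → 117
B = 131 + 0.2857 × (156 − 131) = 138.143 → 138

(90, 117, 138)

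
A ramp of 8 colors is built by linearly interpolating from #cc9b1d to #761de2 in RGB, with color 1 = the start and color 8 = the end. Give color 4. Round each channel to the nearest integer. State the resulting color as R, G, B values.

(167, 101, 113)

With 8 swatches and endpoints inclusive, swatch 4 sits at t = (4 − 1)/(8 − 1) = 3/7 ≈ 0.4286.
#cc9b1d → (204, 155, 29); #761de2 → (118, 29, 226).
R = 204 + 0.4286 × (118 − 204) = 167.14 → 167
G = 155 + 0.4286 × (29 − 155) = 100.996 → 101
B = 29 + 0.4286 × (226 − 29) = 113.434 → 113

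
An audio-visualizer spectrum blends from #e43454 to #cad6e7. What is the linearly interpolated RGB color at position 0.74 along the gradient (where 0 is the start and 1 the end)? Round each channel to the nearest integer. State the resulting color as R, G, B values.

(209, 172, 193)

#e43454 → (228, 52, 84); #cad6e7 → (202, 214, 231).
R = 228 + 0.74 × (202 − 228) = 228 + 0.74 × -26 = 208.76 → 209
G = 52 + 0.74 × (214 − 52) = 52 + 0.74 × 162 = 171.88 → 172
B = 84 + 0.74 × (231 − 84) = 84 + 0.74 × 147 = 192.78 → 193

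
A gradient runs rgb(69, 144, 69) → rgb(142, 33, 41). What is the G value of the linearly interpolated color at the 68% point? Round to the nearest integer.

69

G = 144 + 0.68 × (33 − 144) = 68.52 → 69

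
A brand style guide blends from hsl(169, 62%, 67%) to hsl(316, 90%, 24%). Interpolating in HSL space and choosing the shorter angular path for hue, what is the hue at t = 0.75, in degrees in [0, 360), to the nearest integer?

279

Hue arc: Δh = 316 − 169 = 147° (|Δh| ≤ 180, already the shorter path).
H = 169 + 0.75 × (147) = 279.25 → 279°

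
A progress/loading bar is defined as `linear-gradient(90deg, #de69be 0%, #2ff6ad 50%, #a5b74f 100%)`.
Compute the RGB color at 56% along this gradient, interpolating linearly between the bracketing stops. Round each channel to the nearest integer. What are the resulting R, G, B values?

(61, 238, 162)

56% lies between the 50% and 100% stops, so the local fraction is t = (56 − 50)/(100 − 50) = 6/50 ≈ 0.12.
#2ff6ad → (47, 246, 173); #a5b74f → (165, 183, 79).
R = 47 + 0.12 × (165 − 47) = 61.16 → 61
G = 246 + 0.12 × (183 − 246) = 238.44 → 238
B = 173 + 0.12 × (79 − 173) = 161.72 → 162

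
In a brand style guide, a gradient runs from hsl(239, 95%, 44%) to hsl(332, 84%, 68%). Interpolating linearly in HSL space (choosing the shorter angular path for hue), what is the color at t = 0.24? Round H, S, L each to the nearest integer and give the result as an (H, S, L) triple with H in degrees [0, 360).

Hue arc: Δh = 332 − 239 = 93° (|Δh| ≤ 180, already the shorter path).
H = 239 + 0.24 × (93) = 261.32 → 261°
S = 95 + 0.24 × (84 − 95) = 92.36 → 92%
L = 44 + 0.24 × (68 − 44) = 49.76 → 50%

(261, 92, 50)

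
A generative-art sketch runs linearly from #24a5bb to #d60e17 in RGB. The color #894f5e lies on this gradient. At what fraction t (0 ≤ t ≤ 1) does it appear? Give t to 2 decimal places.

0.57

Invert the lerp on the R channel (largest span, 178): t = (137 − 36) / (214 − 36) = 101/178 = 0.56742.
Check on G: (79 − 165)/(14 − 165) = 0.5695 ✓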